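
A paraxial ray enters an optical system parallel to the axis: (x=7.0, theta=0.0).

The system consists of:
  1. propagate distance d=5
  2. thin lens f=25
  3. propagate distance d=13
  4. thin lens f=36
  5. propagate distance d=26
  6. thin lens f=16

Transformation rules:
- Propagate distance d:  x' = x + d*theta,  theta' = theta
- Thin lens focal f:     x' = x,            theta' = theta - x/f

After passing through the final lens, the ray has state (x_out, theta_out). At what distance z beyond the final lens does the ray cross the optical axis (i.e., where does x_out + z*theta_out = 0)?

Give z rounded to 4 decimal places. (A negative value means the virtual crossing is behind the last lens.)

Answer: 272.0000

Derivation:
Initial: x=7.0000 theta=0.0000
After 1 (propagate distance d=5): x=7.0000 theta=0.0000
After 2 (thin lens f=25): x=7.0000 theta=-0.2800
After 3 (propagate distance d=13): x=3.3600 theta=-0.2800
After 4 (thin lens f=36): x=3.3600 theta=-28/75 (≈-0.3733)
After 5 (propagate distance d=26): x=-476/75 (≈-6.3467) theta=-28/75 (≈-0.3733)
After 6 (thin lens f=16): x=-476/75 (≈-6.3467) theta=7/300 (≈0.0233)
z_focus = -x_out/theta_out = -(-476/75)/(7/300) = 272.0000
Rounded to 4 decimal places: z = 272.0000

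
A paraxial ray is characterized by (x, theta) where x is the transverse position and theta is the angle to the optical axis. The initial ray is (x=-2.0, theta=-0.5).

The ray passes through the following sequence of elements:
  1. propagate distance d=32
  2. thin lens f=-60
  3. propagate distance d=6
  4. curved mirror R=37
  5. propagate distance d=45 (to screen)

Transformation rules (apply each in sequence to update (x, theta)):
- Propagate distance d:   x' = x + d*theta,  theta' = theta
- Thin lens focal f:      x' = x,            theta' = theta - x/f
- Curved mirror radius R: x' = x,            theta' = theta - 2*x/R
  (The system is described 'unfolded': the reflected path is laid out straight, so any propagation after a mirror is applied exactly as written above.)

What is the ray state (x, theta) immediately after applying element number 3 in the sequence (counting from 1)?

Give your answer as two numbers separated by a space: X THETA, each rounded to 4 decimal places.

Initial: x=-2.0000 theta=-0.5000
After 1 (propagate distance d=32): x=-18.0000 theta=-0.5000
After 2 (thin lens f=-60): x=-18.0000 theta=-0.8000
After 3 (propagate distance d=6): x=-22.8000 theta=-0.8000
Rounded to 4 decimal places: x = -22.8000, theta = -0.8000

Answer: -22.8000 -0.8000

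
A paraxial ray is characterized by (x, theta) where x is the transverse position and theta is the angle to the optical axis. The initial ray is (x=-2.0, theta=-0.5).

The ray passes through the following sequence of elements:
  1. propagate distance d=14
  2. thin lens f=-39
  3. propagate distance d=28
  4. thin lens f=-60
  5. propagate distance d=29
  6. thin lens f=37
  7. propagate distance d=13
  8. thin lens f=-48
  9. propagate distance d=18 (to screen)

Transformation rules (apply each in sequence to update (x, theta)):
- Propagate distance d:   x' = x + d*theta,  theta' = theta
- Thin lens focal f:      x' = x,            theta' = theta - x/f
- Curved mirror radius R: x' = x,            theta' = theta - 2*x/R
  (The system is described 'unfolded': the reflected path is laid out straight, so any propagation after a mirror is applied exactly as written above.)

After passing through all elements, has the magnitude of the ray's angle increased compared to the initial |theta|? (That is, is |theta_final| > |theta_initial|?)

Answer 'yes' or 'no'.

Initial: x=-2.0000 theta=-0.5000
After 1 (propagate distance d=14): x=-9.0000 theta=-0.5000
After 2 (thin lens f=-39): x=-9.0000 theta=-19/26 (≈-0.7308)
After 3 (propagate distance d=28): x=-383/13 (≈-29.4615) theta=-19/26 (≈-0.7308)
After 4 (thin lens f=-60): x=-383/13 (≈-29.4615) theta=-953/780 (≈-1.2218)
After 5 (propagate distance d=29): x=-50617/780 (≈-64.8936) theta=-953/780 (≈-1.2218)
After 6 (thin lens f=37): x=-50617/780 (≈-64.8936) theta=3839/7215 (≈0.5321)
After 7 (propagate distance d=13): x=-1673201/28860 (≈-57.9765) theta=3839/7215 (≈0.5321)
After 8 (thin lens f=-48): x=-1673201/28860 (≈-57.9765) theta=-936113/1385280 (≈-0.6758)
After 9 (propagate distance d=18 (to screen)): x=-16193947/230880 (≈-70.1401) theta=-936113/1385280 (≈-0.6758)
|theta_initial|=0.5000 |theta_final|=936113/1385280 (≈0.6758) -> increased

Answer: yes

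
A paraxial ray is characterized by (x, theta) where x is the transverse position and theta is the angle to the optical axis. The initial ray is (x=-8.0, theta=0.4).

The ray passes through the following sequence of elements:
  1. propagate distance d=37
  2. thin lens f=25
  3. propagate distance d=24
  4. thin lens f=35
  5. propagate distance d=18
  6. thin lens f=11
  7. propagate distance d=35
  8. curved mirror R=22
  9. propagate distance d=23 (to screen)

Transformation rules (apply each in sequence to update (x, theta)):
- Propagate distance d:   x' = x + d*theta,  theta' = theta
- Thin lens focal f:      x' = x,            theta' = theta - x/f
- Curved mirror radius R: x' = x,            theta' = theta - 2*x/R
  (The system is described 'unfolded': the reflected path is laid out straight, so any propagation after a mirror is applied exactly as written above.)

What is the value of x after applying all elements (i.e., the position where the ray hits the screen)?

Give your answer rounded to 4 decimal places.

Initial: x=-8.0000 theta=0.4000
After 1 (propagate distance d=37): x=6.8000 theta=0.4000
After 2 (thin lens f=25): x=6.8000 theta=0.1280
After 3 (propagate distance d=24): x=9.8720 theta=0.1280
After 4 (thin lens f=35): x=9.8720 theta=-674/4375 (≈-0.1541)
After 5 (propagate distance d=18): x=31058/4375 (≈7.0990) theta=-674/4375 (≈-0.1541)
After 6 (thin lens f=11): x=31058/4375 (≈7.0990) theta=-5496/6875 (≈-0.7994)
After 7 (propagate distance d=35): x=-1004882/48125 (≈-20.8807) theta=-5496/6875 (≈-0.7994)
After 8 (curved mirror R=22): x=-1004882/48125 (≈-20.8807) theta=116338/105875 (≈1.0988)
After 9 (propagate distance d=23 (to screen)): x=2325168/529375 (≈4.3923) theta=116338/105875 (≈1.0988)
Rounded to 4 decimal places: x = 4.3923

Answer: 4.3923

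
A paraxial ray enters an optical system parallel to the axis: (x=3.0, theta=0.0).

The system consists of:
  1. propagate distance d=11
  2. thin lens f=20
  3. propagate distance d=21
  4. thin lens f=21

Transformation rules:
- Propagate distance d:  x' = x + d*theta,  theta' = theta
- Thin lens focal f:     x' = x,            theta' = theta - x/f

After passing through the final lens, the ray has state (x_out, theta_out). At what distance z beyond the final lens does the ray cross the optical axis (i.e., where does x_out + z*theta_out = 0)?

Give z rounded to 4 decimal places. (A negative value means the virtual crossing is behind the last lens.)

Initial: x=3.0000 theta=0.0000
After 1 (propagate distance d=11): x=3.0000 theta=0.0000
After 2 (thin lens f=20): x=3.0000 theta=-0.1500
After 3 (propagate distance d=21): x=-0.1500 theta=-0.1500
After 4 (thin lens f=21): x=-0.1500 theta=-1/7 (≈-0.1429)
z_focus = -x_out/theta_out = -(-0.1500)/(-1/7) = -1.0500
Rounded to 4 decimal places: z = -1.0500

Answer: -1.0500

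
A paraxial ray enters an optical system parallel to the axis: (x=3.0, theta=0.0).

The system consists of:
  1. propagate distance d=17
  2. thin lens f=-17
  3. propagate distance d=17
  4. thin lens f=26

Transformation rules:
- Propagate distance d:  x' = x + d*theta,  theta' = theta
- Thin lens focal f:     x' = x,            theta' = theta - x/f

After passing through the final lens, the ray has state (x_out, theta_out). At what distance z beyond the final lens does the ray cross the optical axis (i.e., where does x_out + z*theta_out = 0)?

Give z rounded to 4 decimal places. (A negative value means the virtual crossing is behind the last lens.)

Answer: 110.5000

Derivation:
Initial: x=3.0000 theta=0.0000
After 1 (propagate distance d=17): x=3.0000 theta=0.0000
After 2 (thin lens f=-17): x=3.0000 theta=3/17 (≈0.1765)
After 3 (propagate distance d=17): x=6.0000 theta=3/17 (≈0.1765)
After 4 (thin lens f=26): x=6.0000 theta=-12/221 (≈-0.0543)
z_focus = -x_out/theta_out = -(6.0000)/(-12/221) = 110.5000
Rounded to 4 decimal places: z = 110.5000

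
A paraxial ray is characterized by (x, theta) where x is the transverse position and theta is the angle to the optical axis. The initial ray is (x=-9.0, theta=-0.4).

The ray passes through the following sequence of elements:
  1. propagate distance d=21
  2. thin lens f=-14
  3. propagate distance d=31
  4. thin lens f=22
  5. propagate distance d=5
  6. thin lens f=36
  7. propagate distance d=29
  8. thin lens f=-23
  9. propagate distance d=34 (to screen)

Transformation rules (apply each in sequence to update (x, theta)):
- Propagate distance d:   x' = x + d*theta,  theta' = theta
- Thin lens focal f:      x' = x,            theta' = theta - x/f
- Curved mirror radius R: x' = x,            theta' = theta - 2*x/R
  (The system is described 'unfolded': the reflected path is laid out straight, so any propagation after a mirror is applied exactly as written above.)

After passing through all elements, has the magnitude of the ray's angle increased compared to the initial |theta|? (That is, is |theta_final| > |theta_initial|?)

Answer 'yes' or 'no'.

Initial: x=-9.0000 theta=-0.4000
After 1 (propagate distance d=21): x=-17.4000 theta=-0.4000
After 2 (thin lens f=-14): x=-17.4000 theta=-23/14 (≈-1.6429)
After 3 (propagate distance d=31): x=-4783/70 (≈-68.3286) theta=-23/14 (≈-1.6429)
After 4 (thin lens f=22): x=-4783/70 (≈-68.3286) theta=2253/1540 (≈1.4630)
After 5 (propagate distance d=5): x=-13423/220 (≈-61.0136) theta=2253/1540 (≈1.4630)
After 6 (thin lens f=36): x=-13423/220 (≈-61.0136) theta=175069/55440 (≈3.1578)
After 7 (propagate distance d=29): x=338881/11088 (≈30.5629) theta=175069/55440 (≈3.1578)
After 8 (thin lens f=-23): x=338881/11088 (≈30.5629) theta=357562/79695 (≈4.4866)
After 9 (propagate distance d=34 (to screen)): x=21225913/115920 (≈183.1083) theta=357562/79695 (≈4.4866)
|theta_initial|=0.4000 |theta_final|=357562/79695 (≈4.4866) -> increased

Answer: yes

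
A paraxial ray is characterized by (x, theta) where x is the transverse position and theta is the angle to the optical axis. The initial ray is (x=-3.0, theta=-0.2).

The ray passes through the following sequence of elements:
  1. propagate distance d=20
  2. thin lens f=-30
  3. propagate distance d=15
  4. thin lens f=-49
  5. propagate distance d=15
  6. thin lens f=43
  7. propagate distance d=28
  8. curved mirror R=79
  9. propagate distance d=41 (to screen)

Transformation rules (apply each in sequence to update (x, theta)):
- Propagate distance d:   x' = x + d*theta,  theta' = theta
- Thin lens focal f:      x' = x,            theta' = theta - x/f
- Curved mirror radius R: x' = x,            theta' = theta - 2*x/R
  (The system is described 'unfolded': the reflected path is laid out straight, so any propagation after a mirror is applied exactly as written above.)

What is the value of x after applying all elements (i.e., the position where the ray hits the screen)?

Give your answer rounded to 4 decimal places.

Answer: -4.9790

Derivation:
Initial: x=-3.0000 theta=-0.2000
After 1 (propagate distance d=20): x=-7.0000 theta=-0.2000
After 2 (thin lens f=-30): x=-7.0000 theta=-13/30 (≈-0.4333)
After 3 (propagate distance d=15): x=-13.5000 theta=-13/30 (≈-0.4333)
After 4 (thin lens f=-49): x=-13.5000 theta=-521/735 (≈-0.7088)
After 5 (propagate distance d=15): x=-2365/98 (≈-24.1327) theta=-521/735 (≈-0.7088)
After 6 (thin lens f=43): x=-2365/98 (≈-24.1327) theta=-31/210 (≈-0.1476)
After 7 (propagate distance d=28): x=-41551/1470 (≈-28.2660) theta=-31/210 (≈-0.1476)
After 8 (curved mirror R=79): x=-41551/1470 (≈-28.2660) theta=65959/116130 (≈0.5680)
After 9 (propagate distance d=41 (to screen)): x=-57821/11613 (≈-4.9790) theta=65959/116130 (≈0.5680)
Rounded to 4 decimal places: x = -4.9790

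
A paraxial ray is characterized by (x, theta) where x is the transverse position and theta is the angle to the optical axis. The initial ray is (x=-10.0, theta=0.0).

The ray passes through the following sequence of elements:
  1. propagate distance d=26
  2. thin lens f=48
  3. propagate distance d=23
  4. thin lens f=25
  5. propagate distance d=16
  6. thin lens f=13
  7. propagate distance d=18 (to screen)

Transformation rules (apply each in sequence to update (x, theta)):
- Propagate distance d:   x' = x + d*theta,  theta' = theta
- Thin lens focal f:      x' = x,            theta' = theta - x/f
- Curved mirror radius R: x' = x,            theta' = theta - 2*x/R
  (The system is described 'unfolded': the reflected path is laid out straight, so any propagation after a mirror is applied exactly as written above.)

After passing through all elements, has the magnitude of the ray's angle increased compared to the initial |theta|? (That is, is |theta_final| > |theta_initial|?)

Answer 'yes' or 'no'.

Initial: x=-10.0000 theta=0.0000
After 1 (propagate distance d=26): x=-10.0000 theta=0.0000
After 2 (thin lens f=48): x=-10.0000 theta=5/24 (≈0.2083)
After 3 (propagate distance d=23): x=-125/24 (≈-5.2083) theta=5/24 (≈0.2083)
After 4 (thin lens f=25): x=-125/24 (≈-5.2083) theta=5/12 (≈0.4167)
After 5 (propagate distance d=16): x=35/24 (≈1.4583) theta=5/12 (≈0.4167)
After 6 (thin lens f=13): x=35/24 (≈1.4583) theta=95/312 (≈0.3045)
After 7 (propagate distance d=18 (to screen)): x=2165/312 (≈6.9391) theta=95/312 (≈0.3045)
|theta_initial|=0.0000 |theta_final|=95/312 (≈0.3045) -> increased

Answer: yes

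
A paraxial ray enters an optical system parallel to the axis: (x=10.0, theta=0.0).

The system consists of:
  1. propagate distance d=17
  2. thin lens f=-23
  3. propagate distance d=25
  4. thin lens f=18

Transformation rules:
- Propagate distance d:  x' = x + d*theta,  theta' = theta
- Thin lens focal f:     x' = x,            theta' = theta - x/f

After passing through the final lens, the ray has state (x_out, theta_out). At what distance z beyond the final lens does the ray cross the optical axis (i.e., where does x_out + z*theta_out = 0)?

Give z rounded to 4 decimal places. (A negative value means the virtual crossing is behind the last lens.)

Answer: 28.8000

Derivation:
Initial: x=10.0000 theta=0.0000
After 1 (propagate distance d=17): x=10.0000 theta=0.0000
After 2 (thin lens f=-23): x=10.0000 theta=10/23 (≈0.4348)
After 3 (propagate distance d=25): x=480/23 (≈20.8696) theta=10/23 (≈0.4348)
After 4 (thin lens f=18): x=480/23 (≈20.8696) theta=-50/69 (≈-0.7246)
z_focus = -x_out/theta_out = -(480/23)/(-50/69) = 28.8000
Rounded to 4 decimal places: z = 28.8000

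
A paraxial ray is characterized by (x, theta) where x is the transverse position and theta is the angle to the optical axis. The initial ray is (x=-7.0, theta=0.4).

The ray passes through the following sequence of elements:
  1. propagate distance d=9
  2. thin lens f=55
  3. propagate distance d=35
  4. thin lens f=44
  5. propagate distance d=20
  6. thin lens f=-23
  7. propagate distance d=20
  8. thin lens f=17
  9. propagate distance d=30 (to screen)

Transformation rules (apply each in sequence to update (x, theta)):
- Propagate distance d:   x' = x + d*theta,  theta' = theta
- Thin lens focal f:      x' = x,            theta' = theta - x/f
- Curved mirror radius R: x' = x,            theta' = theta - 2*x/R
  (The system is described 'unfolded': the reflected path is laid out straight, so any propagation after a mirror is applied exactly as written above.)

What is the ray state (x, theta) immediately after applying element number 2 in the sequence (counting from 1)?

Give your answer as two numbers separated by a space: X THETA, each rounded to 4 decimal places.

Answer: -3.4000 0.4618

Derivation:
Initial: x=-7.0000 theta=0.4000
After 1 (propagate distance d=9): x=-3.4000 theta=0.4000
After 2 (thin lens f=55): x=-3.4000 theta=127/275 (≈0.4618)
Rounded to 4 decimal places: x = -3.4000, theta = 0.4618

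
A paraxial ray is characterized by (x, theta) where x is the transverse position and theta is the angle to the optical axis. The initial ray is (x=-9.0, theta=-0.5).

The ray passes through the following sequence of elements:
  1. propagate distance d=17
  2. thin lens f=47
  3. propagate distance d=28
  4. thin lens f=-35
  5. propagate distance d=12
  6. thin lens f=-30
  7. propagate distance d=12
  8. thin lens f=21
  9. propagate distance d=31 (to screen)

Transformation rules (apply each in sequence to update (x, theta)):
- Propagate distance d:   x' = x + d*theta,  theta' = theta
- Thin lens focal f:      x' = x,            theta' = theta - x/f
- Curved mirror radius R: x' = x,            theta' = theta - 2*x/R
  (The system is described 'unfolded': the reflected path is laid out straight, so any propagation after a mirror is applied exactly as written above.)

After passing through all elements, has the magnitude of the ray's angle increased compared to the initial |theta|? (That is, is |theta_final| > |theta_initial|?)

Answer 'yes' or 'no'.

Initial: x=-9.0000 theta=-0.5000
After 1 (propagate distance d=17): x=-17.5000 theta=-0.5000
After 2 (thin lens f=47): x=-17.5000 theta=-6/47 (≈-0.1277)
After 3 (propagate distance d=28): x=-1981/94 (≈-21.0745) theta=-6/47 (≈-0.1277)
After 4 (thin lens f=-35): x=-1981/94 (≈-21.0745) theta=-343/470 (≈-0.7298)
After 5 (propagate distance d=12): x=-14021/470 (≈-29.8319) theta=-343/470 (≈-0.7298)
After 6 (thin lens f=-30): x=-14021/470 (≈-29.8319) theta=-24311/14100 (≈-1.7242)
After 7 (propagate distance d=12): x=-118727/2350 (≈-50.5221) theta=-24311/14100 (≈-1.7242)
After 8 (thin lens f=21): x=-118727/2350 (≈-50.5221) theta=9611/14100 (≈0.6816)
After 9 (propagate distance d=31 (to screen)): x=-414421/14100 (≈-29.3916) theta=9611/14100 (≈0.6816)
|theta_initial|=0.5000 |theta_final|=9611/14100 (≈0.6816) -> increased

Answer: yes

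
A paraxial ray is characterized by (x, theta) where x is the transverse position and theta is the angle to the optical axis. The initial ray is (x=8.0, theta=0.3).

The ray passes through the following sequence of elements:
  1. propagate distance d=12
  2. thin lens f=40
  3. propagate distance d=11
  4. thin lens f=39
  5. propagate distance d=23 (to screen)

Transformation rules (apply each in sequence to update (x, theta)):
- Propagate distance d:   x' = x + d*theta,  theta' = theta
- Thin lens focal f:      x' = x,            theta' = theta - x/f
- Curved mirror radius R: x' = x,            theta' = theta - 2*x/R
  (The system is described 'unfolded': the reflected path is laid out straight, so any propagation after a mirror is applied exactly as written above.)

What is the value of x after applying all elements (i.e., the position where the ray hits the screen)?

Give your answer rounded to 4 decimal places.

Answer: 5.0341

Derivation:
Initial: x=8.0000 theta=0.3000
After 1 (propagate distance d=12): x=11.6000 theta=0.3000
After 2 (thin lens f=40): x=11.6000 theta=0.0100
After 3 (propagate distance d=11): x=11.7100 theta=0.0100
After 4 (thin lens f=39): x=11.7100 theta=-283/975 (≈-0.2903)
After 5 (propagate distance d=23 (to screen)): x=19633/3900 (≈5.0341) theta=-283/975 (≈-0.2903)
Rounded to 4 decimal places: x = 5.0341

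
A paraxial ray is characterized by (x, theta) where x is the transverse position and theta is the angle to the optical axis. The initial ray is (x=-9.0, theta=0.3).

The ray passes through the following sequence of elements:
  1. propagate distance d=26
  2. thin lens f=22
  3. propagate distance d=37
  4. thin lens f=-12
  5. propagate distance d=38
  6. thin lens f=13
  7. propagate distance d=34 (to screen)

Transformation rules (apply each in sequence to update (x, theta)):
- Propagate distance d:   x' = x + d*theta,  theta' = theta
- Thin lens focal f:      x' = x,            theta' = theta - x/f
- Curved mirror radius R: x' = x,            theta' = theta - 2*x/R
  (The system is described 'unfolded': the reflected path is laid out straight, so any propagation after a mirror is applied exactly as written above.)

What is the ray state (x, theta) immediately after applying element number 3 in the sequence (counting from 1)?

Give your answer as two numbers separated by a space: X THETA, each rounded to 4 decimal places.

Initial: x=-9.0000 theta=0.3000
After 1 (propagate distance d=26): x=-1.2000 theta=0.3000
After 2 (thin lens f=22): x=-1.2000 theta=39/110 (≈0.3545)
After 3 (propagate distance d=37): x=1311/110 (≈11.9182) theta=39/110 (≈0.3545)
Rounded to 4 decimal places: x = 11.9182, theta = 0.3545

Answer: 11.9182 0.3545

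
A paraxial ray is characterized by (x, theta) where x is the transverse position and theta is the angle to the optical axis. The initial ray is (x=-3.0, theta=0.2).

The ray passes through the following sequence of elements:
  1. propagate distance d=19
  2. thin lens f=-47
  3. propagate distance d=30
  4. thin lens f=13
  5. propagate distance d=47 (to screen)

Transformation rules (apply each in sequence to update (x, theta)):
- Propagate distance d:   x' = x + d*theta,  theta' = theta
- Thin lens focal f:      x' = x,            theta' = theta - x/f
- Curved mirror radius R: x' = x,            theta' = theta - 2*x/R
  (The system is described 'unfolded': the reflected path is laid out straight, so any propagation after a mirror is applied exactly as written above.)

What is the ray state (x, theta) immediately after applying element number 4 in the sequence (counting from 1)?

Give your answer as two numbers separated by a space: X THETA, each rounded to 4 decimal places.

Initial: x=-3.0000 theta=0.2000
After 1 (propagate distance d=19): x=0.8000 theta=0.2000
After 2 (thin lens f=-47): x=0.8000 theta=51/235 (≈0.2170)
After 3 (propagate distance d=30): x=1718/235 (≈7.3106) theta=51/235 (≈0.2170)
After 4 (thin lens f=13): x=1718/235 (≈7.3106) theta=-211/611 (≈-0.3453)
Rounded to 4 decimal places: x = 7.3106, theta = -0.3453

Answer: 7.3106 -0.3453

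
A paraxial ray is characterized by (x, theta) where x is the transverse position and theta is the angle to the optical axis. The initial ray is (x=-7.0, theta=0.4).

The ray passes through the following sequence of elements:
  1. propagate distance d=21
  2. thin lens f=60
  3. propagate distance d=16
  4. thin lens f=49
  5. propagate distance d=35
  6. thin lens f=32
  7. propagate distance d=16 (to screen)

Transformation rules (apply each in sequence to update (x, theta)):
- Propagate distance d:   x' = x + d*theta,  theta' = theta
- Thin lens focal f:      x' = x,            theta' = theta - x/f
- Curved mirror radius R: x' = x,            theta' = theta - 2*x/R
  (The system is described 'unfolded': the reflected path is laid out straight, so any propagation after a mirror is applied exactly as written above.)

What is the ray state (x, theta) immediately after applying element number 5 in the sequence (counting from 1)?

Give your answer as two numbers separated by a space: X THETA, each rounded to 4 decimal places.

Answer: 15.3052 0.2251

Derivation:
Initial: x=-7.0000 theta=0.4000
After 1 (propagate distance d=21): x=1.4000 theta=0.4000
After 2 (thin lens f=60): x=1.4000 theta=113/300 (≈0.3767)
After 3 (propagate distance d=16): x=557/75 (≈7.4267) theta=113/300 (≈0.3767)
After 4 (thin lens f=49): x=557/75 (≈7.4267) theta=1103/4900 (≈0.2251)
After 5 (propagate distance d=35): x=32141/2100 (≈15.3052) theta=1103/4900 (≈0.2251)
Rounded to 4 decimal places: x = 15.3052, theta = 0.2251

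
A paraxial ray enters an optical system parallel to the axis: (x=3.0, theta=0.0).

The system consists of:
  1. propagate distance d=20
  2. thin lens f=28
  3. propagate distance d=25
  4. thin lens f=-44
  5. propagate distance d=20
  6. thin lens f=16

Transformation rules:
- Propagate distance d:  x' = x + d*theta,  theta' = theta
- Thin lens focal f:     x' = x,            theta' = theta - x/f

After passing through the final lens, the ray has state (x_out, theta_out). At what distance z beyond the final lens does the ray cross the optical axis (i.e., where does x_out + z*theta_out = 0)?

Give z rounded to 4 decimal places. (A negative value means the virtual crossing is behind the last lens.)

Initial: x=3.0000 theta=0.0000
After 1 (propagate distance d=20): x=3.0000 theta=0.0000
After 2 (thin lens f=28): x=3.0000 theta=-3/28 (≈-0.1071)
After 3 (propagate distance d=25): x=9/28 (≈0.3214) theta=-3/28 (≈-0.1071)
After 4 (thin lens f=-44): x=9/28 (≈0.3214) theta=-123/1232 (≈-0.0998)
After 5 (propagate distance d=20): x=-129/77 (≈-1.6753) theta=-123/1232 (≈-0.0998)
After 6 (thin lens f=16): x=-129/77 (≈-1.6753) theta=3/616 (≈0.0049)
z_focus = -x_out/theta_out = -(-129/77)/(3/616) = 344.0000
Rounded to 4 decimal places: z = 344.0000

Answer: 344.0000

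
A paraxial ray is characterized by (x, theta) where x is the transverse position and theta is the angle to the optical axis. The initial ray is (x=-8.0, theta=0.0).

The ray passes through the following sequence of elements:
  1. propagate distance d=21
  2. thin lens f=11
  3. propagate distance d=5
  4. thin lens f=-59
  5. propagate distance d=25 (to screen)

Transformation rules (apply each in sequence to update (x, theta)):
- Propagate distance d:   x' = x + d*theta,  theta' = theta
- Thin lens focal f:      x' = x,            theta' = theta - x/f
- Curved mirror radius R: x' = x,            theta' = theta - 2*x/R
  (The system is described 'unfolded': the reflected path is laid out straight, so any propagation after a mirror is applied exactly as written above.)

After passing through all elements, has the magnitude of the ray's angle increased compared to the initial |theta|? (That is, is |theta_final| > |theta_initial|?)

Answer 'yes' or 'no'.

Initial: x=-8.0000 theta=0.0000
After 1 (propagate distance d=21): x=-8.0000 theta=0.0000
After 2 (thin lens f=11): x=-8.0000 theta=8/11 (≈0.7273)
After 3 (propagate distance d=5): x=-48/11 (≈-4.3636) theta=8/11 (≈0.7273)
After 4 (thin lens f=-59): x=-48/11 (≈-4.3636) theta=424/649 (≈0.6533)
After 5 (propagate distance d=25 (to screen)): x=7768/649 (≈11.9692) theta=424/649 (≈0.6533)
|theta_initial|=0.0000 |theta_final|=424/649 (≈0.6533) -> increased

Answer: yes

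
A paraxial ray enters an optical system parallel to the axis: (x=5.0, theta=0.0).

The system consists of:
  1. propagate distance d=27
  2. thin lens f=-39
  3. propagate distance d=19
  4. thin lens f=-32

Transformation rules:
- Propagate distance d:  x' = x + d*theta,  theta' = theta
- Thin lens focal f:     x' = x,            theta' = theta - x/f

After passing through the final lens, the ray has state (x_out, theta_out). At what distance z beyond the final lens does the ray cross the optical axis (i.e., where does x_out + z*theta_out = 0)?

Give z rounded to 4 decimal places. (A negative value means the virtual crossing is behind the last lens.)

Answer: -20.6222

Derivation:
Initial: x=5.0000 theta=0.0000
After 1 (propagate distance d=27): x=5.0000 theta=0.0000
After 2 (thin lens f=-39): x=5.0000 theta=5/39 (≈0.1282)
After 3 (propagate distance d=19): x=290/39 (≈7.4359) theta=5/39 (≈0.1282)
After 4 (thin lens f=-32): x=290/39 (≈7.4359) theta=75/208 (≈0.3606)
z_focus = -x_out/theta_out = -(290/39)/(75/208) = -928/45 ≈ -20.6222
Rounded to 4 decimal places: z = -20.6222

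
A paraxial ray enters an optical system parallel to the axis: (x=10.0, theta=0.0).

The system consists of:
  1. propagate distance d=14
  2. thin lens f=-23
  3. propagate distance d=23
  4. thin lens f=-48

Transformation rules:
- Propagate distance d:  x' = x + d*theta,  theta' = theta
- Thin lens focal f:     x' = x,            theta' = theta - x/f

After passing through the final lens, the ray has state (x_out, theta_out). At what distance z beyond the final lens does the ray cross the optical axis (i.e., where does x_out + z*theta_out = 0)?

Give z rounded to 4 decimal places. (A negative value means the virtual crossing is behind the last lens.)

Initial: x=10.0000 theta=0.0000
After 1 (propagate distance d=14): x=10.0000 theta=0.0000
After 2 (thin lens f=-23): x=10.0000 theta=10/23 (≈0.4348)
After 3 (propagate distance d=23): x=20.0000 theta=10/23 (≈0.4348)
After 4 (thin lens f=-48): x=20.0000 theta=235/276 (≈0.8514)
z_focus = -x_out/theta_out = -(20.0000)/(235/276) = -1104/47 ≈ -23.4894
Rounded to 4 decimal places: z = -23.4894

Answer: -23.4894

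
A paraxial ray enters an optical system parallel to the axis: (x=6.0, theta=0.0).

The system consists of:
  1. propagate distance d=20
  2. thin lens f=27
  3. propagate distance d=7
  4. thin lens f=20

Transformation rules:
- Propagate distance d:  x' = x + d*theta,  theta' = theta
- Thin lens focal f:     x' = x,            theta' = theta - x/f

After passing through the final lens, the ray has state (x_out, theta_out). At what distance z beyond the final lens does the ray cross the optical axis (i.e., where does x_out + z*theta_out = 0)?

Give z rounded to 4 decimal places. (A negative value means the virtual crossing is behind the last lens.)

Initial: x=6.0000 theta=0.0000
After 1 (propagate distance d=20): x=6.0000 theta=0.0000
After 2 (thin lens f=27): x=6.0000 theta=-2/9 (≈-0.2222)
After 3 (propagate distance d=7): x=40/9 (≈4.4444) theta=-2/9 (≈-0.2222)
After 4 (thin lens f=20): x=40/9 (≈4.4444) theta=-4/9 (≈-0.4444)
z_focus = -x_out/theta_out = -(40/9)/(-4/9) = 10.0000
Rounded to 4 decimal places: z = 10.0000

Answer: 10.0000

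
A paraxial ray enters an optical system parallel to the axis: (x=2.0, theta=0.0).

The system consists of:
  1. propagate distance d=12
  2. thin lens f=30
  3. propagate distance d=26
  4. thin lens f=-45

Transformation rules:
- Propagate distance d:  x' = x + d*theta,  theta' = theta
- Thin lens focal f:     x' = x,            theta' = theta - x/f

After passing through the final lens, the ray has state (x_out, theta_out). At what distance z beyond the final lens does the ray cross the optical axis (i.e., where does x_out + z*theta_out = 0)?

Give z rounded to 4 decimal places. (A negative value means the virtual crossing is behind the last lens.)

Answer: 4.3902

Derivation:
Initial: x=2.0000 theta=0.0000
After 1 (propagate distance d=12): x=2.0000 theta=0.0000
After 2 (thin lens f=30): x=2.0000 theta=-1/15 (≈-0.0667)
After 3 (propagate distance d=26): x=4/15 (≈0.2667) theta=-1/15 (≈-0.0667)
After 4 (thin lens f=-45): x=4/15 (≈0.2667) theta=-41/675 (≈-0.0607)
z_focus = -x_out/theta_out = -(4/15)/(-41/675) = 180/41 ≈ 4.3902
Rounded to 4 decimal places: z = 4.3902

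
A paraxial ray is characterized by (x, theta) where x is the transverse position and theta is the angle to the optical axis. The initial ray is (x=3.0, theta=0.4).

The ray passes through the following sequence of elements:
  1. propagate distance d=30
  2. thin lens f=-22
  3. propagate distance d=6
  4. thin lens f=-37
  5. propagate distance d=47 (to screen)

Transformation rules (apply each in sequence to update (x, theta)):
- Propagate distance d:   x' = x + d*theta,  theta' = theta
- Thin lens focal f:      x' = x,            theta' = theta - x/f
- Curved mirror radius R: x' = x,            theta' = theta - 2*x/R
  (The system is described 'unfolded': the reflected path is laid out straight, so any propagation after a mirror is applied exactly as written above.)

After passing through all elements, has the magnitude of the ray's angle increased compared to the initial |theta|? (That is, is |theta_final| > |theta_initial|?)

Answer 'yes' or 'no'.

Initial: x=3.0000 theta=0.4000
After 1 (propagate distance d=30): x=15.0000 theta=0.4000
After 2 (thin lens f=-22): x=15.0000 theta=119/110 (≈1.0818)
After 3 (propagate distance d=6): x=1182/55 (≈21.4909) theta=119/110 (≈1.0818)
After 4 (thin lens f=-37): x=1182/55 (≈21.4909) theta=6767/4070 (≈1.6627)
After 5 (propagate distance d=47 (to screen)): x=405517/4070 (≈99.6356) theta=6767/4070 (≈1.6627)
|theta_initial|=0.4000 |theta_final|=6767/4070 (≈1.6627) -> increased

Answer: yes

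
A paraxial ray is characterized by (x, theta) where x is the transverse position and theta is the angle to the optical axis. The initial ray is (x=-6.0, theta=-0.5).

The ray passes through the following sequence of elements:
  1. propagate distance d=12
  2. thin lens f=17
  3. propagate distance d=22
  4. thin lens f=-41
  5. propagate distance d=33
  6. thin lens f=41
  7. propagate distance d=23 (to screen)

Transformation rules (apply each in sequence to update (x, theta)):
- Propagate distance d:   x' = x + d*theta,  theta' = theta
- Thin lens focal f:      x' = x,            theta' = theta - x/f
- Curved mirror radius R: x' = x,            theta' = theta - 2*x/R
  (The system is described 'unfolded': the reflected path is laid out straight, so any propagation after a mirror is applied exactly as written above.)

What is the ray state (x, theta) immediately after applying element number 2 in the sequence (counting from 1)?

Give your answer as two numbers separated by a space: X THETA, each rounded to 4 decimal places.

Answer: -12.0000 0.2059

Derivation:
Initial: x=-6.0000 theta=-0.5000
After 1 (propagate distance d=12): x=-12.0000 theta=-0.5000
After 2 (thin lens f=17): x=-12.0000 theta=7/34 (≈0.2059)
Rounded to 4 decimal places: x = -12.0000, theta = 0.2059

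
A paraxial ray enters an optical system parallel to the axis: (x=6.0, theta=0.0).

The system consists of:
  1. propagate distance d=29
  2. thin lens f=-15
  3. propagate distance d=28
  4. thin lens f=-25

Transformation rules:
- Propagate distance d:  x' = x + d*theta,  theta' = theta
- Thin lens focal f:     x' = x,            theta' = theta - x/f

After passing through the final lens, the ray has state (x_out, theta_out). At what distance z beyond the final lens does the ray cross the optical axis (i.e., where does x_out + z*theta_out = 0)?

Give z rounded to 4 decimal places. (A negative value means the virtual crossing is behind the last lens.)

Answer: -15.8088

Derivation:
Initial: x=6.0000 theta=0.0000
After 1 (propagate distance d=29): x=6.0000 theta=0.0000
After 2 (thin lens f=-15): x=6.0000 theta=0.4000
After 3 (propagate distance d=28): x=17.2000 theta=0.4000
After 4 (thin lens f=-25): x=17.2000 theta=1.0880
z_focus = -x_out/theta_out = -(17.2000)/(1.0880) = -1075/68 ≈ -15.8088
Rounded to 4 decimal places: z = -15.8088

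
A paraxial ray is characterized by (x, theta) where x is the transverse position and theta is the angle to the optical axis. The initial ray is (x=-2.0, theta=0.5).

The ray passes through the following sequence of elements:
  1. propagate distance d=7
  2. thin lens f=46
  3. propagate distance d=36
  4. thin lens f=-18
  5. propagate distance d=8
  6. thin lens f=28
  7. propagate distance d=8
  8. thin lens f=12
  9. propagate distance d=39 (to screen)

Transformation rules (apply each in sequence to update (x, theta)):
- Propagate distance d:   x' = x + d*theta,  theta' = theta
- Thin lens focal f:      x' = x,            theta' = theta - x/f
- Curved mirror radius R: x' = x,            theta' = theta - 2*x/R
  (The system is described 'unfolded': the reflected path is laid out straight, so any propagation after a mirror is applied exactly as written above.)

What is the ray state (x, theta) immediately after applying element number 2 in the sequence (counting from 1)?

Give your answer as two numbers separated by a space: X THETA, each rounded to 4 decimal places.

Initial: x=-2.0000 theta=0.5000
After 1 (propagate distance d=7): x=1.5000 theta=0.5000
After 2 (thin lens f=46): x=1.5000 theta=43/92 (≈0.4674)
Rounded to 4 decimal places: x = 1.5000, theta = 0.4674

Answer: 1.5000 0.4674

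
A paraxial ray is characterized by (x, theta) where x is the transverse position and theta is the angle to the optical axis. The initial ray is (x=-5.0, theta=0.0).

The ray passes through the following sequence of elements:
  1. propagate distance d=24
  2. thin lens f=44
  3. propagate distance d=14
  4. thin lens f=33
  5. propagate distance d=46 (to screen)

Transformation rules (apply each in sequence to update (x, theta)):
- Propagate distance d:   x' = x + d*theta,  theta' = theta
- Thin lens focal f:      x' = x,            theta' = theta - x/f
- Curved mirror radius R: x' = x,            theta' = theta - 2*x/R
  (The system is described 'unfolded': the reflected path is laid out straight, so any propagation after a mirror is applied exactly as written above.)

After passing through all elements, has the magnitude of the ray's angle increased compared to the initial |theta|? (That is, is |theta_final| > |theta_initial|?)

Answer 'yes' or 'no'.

Initial: x=-5.0000 theta=0.0000
After 1 (propagate distance d=24): x=-5.0000 theta=0.0000
After 2 (thin lens f=44): x=-5.0000 theta=5/44 (≈0.1136)
After 3 (propagate distance d=14): x=-75/22 (≈-3.4091) theta=5/44 (≈0.1136)
After 4 (thin lens f=33): x=-75/22 (≈-3.4091) theta=105/484 (≈0.2169)
After 5 (propagate distance d=46 (to screen)): x=795/121 (≈6.5702) theta=105/484 (≈0.2169)
|theta_initial|=0.0000 |theta_final|=105/484 (≈0.2169) -> increased

Answer: yes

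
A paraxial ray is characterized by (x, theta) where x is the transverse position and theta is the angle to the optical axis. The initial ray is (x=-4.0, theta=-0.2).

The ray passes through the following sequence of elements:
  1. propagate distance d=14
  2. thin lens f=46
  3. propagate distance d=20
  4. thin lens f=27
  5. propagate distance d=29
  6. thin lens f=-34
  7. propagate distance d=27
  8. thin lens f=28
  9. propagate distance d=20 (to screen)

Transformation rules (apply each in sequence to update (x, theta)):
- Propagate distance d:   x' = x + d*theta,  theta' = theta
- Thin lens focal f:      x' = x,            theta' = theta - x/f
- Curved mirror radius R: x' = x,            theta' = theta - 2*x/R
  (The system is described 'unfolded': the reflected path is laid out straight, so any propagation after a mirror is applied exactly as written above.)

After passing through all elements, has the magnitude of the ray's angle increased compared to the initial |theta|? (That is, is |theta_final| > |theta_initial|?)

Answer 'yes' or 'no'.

Initial: x=-4.0000 theta=-0.2000
After 1 (propagate distance d=14): x=-6.8000 theta=-0.2000
After 2 (thin lens f=46): x=-6.8000 theta=-6/115 (≈-0.0522)
After 3 (propagate distance d=20): x=-902/115 (≈-7.8435) theta=-6/115 (≈-0.0522)
After 4 (thin lens f=27): x=-902/115 (≈-7.8435) theta=148/621 (≈0.2383)
After 5 (propagate distance d=29): x=-2894/3105 (≈-0.9320) theta=148/621 (≈0.2383)
After 6 (thin lens f=-34): x=-2894/3105 (≈-0.9320) theta=1237/5865 (≈0.2109)
After 7 (propagate distance d=27): x=251393/52785 (≈4.7626) theta=1237/5865 (≈0.2109)
After 8 (thin lens f=28): x=251393/52785 (≈4.7626) theta=60331/1477980 (≈0.0408)
After 9 (propagate distance d=20 (to screen)): x=2061406/369495 (≈5.5790) theta=60331/1477980 (≈0.0408)
|theta_initial|=0.2000 |theta_final|=60331/1477980 (≈0.0408) -> not increased

Answer: no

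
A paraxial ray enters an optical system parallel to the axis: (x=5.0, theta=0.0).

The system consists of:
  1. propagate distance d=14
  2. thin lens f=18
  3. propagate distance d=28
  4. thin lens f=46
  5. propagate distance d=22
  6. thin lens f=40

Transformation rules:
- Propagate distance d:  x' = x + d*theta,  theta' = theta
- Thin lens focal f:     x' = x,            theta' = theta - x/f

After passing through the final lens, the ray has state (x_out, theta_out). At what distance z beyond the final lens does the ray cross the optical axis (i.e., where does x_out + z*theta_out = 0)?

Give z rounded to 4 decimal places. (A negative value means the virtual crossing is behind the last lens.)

Initial: x=5.0000 theta=0.0000
After 1 (propagate distance d=14): x=5.0000 theta=0.0000
After 2 (thin lens f=18): x=5.0000 theta=-5/18 (≈-0.2778)
After 3 (propagate distance d=28): x=-25/9 (≈-2.7778) theta=-5/18 (≈-0.2778)
After 4 (thin lens f=46): x=-25/9 (≈-2.7778) theta=-5/23 (≈-0.2174)
After 5 (propagate distance d=22): x=-1565/207 (≈-7.5604) theta=-5/23 (≈-0.2174)
After 6 (thin lens f=40): x=-1565/207 (≈-7.5604) theta=-47/1656 (≈-0.0284)
z_focus = -x_out/theta_out = -(-1565/207)/(-47/1656) = -12520/47 ≈ -266.3830
Rounded to 4 decimal places: z = -266.3830

Answer: -266.3830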